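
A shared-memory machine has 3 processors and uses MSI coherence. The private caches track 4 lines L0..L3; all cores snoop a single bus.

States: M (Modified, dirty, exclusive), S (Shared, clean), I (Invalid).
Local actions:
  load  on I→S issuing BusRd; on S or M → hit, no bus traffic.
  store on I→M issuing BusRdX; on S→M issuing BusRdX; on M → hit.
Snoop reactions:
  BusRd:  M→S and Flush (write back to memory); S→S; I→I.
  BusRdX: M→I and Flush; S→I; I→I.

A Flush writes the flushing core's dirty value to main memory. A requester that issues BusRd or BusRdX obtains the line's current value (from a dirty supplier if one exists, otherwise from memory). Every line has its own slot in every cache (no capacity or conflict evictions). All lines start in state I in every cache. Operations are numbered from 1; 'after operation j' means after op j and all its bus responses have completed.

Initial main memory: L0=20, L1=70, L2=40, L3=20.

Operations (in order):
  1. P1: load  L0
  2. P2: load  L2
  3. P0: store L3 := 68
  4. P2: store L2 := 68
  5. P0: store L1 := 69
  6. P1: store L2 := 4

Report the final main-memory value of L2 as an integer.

  op1 P1: load  L0 → I/S/I on L0; bus BusRd; mem=20
  op2 P2: load  L2 → I/I/S on L2; bus BusRd; mem=40
  op3 P0: store L3 := 68 → M/I/I on L3; bus BusRdX; mem=20
  op4 P2: store L2 := 68 → I/I/M on L2; bus BusRdX; mem=40
  op5 P0: store L1 := 69 → M/I/I on L1; bus BusRdX; mem=70
  op6 P1: store L2 := 4 → I/M/I on L2; bus BusRdX Flush; mem=68

memory[L2] = 68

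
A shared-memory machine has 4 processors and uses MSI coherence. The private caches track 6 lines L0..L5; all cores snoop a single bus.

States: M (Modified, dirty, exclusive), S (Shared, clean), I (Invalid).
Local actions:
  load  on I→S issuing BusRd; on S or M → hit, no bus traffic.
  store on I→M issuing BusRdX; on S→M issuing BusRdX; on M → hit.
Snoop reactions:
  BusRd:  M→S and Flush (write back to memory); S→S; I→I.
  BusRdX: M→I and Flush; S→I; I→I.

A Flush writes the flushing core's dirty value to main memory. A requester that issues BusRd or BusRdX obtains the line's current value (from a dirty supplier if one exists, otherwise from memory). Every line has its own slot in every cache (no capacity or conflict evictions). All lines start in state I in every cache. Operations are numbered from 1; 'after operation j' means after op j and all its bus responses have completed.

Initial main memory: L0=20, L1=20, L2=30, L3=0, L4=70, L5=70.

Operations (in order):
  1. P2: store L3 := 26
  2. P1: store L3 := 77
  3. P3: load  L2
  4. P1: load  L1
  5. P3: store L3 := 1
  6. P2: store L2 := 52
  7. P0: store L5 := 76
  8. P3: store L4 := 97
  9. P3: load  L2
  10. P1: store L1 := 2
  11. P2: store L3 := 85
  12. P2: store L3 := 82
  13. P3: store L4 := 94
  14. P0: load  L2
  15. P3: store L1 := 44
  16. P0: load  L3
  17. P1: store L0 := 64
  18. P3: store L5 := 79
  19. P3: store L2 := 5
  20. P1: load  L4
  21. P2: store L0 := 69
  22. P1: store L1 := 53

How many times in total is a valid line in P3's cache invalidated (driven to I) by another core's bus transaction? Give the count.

[1] P2: store L3 := 26 | P0:I, P1:I, P2:M(26), P3:I | bus: BusRdX
[2] P1: store L3 := 77 | P0:I, P1:M(77), P2:I, P3:I | bus: BusRdX,Flush
[3] P3: load  L2 | P0:I, P1:I, P2:I, P3:S(30) | bus: BusRd
[4] P1: load  L1 | P0:I, P1:S(20), P2:I, P3:I | bus: BusRd
[5] P3: store L3 := 1 | P0:I, P1:I, P2:I, P3:M(1) | bus: BusRdX,Flush
[6] P2: store L2 := 52 | P0:I, P1:I, P2:M(52), P3:I | bus: BusRdX
[7] P0: store L5 := 76 | P0:M(76), P1:I, P2:I, P3:I | bus: BusRdX
[8] P3: store L4 := 97 | P0:I, P1:I, P2:I, P3:M(97) | bus: BusRdX
[9] P3: load  L2 | P0:I, P1:I, P2:S(52), P3:S(52) | bus: BusRd,Flush
[10] P1: store L1 := 2 | P0:I, P1:M(2), P2:I, P3:I | bus: BusRdX
[11] P2: store L3 := 85 | P0:I, P1:I, P2:M(85), P3:I | bus: BusRdX,Flush
[12] P2: store L3 := 82 | P0:I, P1:I, P2:M(82), P3:I | bus: none
[13] P3: store L4 := 94 | P0:I, P1:I, P2:I, P3:M(94) | bus: none
[14] P0: load  L2 | P0:S(52), P1:I, P2:S(52), P3:S(52) | bus: BusRd
[15] P3: store L1 := 44 | P0:I, P1:I, P2:I, P3:M(44) | bus: BusRdX,Flush
[16] P0: load  L3 | P0:S(82), P1:I, P2:S(82), P3:I | bus: BusRd,Flush
[17] P1: store L0 := 64 | P0:I, P1:M(64), P2:I, P3:I | bus: BusRdX
[18] P3: store L5 := 79 | P0:I, P1:I, P2:I, P3:M(79) | bus: BusRdX,Flush
[19] P3: store L2 := 5 | P0:I, P1:I, P2:I, P3:M(5) | bus: BusRdX
[20] P1: load  L4 | P0:I, P1:S(94), P2:I, P3:S(94) | bus: BusRd,Flush
[21] P2: store L0 := 69 | P0:I, P1:I, P2:M(69), P3:I | bus: BusRdX,Flush
[22] P1: store L1 := 53 | P0:I, P1:M(53), P2:I, P3:I | bus: BusRdX,Flush

invalidations = 3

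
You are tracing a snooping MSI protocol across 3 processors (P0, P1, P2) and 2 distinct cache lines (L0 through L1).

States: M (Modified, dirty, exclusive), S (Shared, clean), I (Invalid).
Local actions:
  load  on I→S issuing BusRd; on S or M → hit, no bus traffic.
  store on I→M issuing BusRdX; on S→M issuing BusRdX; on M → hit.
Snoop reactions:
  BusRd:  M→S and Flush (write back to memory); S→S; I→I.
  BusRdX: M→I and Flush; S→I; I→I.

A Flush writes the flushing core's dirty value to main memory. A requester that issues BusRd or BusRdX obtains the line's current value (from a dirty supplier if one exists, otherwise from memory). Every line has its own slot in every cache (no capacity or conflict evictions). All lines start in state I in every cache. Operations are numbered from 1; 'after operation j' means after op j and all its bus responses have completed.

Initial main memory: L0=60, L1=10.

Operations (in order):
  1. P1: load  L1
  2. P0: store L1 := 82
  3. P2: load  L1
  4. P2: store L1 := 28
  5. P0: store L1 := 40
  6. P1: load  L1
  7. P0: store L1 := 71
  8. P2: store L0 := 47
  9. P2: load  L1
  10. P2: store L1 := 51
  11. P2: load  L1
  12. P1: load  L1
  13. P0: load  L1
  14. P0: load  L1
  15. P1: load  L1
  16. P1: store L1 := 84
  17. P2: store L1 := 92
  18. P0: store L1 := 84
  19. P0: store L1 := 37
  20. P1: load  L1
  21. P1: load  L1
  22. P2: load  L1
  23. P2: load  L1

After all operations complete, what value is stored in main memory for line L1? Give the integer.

1. P1: load  L1  bus=[BusRd]  L1: P0=I P1=S P2=I  mem[L1]=10
2. P0: store L1 := 82  bus=[BusRdX]  L1: P0=M P1=I P2=I  mem[L1]=10
3. P2: load  L1  bus=[BusRd,Flush]  L1: P0=S P1=I P2=S  mem[L1]=82
4. P2: store L1 := 28  bus=[BusRdX]  L1: P0=I P1=I P2=M  mem[L1]=82
5. P0: store L1 := 40  bus=[BusRdX,Flush]  L1: P0=M P1=I P2=I  mem[L1]=28
6. P1: load  L1  bus=[BusRd,Flush]  L1: P0=S P1=S P2=I  mem[L1]=40
7. P0: store L1 := 71  bus=[BusRdX]  L1: P0=M P1=I P2=I  mem[L1]=40
8. P2: store L0 := 47  bus=[BusRdX]  L0: P0=I P1=I P2=M  mem[L0]=60
9. P2: load  L1  bus=[BusRd,Flush]  L1: P0=S P1=I P2=S  mem[L1]=71
10. P2: store L1 := 51  bus=[BusRdX]  L1: P0=I P1=I P2=M  mem[L1]=71
11. P2: load  L1  bus=[-]  L1: P0=I P1=I P2=M  mem[L1]=71
12. P1: load  L1  bus=[BusRd,Flush]  L1: P0=I P1=S P2=S  mem[L1]=51
13. P0: load  L1  bus=[BusRd]  L1: P0=S P1=S P2=S  mem[L1]=51
14. P0: load  L1  bus=[-]  L1: P0=S P1=S P2=S  mem[L1]=51
15. P1: load  L1  bus=[-]  L1: P0=S P1=S P2=S  mem[L1]=51
16. P1: store L1 := 84  bus=[BusRdX]  L1: P0=I P1=M P2=I  mem[L1]=51
17. P2: store L1 := 92  bus=[BusRdX,Flush]  L1: P0=I P1=I P2=M  mem[L1]=84
18. P0: store L1 := 84  bus=[BusRdX,Flush]  L1: P0=M P1=I P2=I  mem[L1]=92
19. P0: store L1 := 37  bus=[-]  L1: P0=M P1=I P2=I  mem[L1]=92
20. P1: load  L1  bus=[BusRd,Flush]  L1: P0=S P1=S P2=I  mem[L1]=37
21. P1: load  L1  bus=[-]  L1: P0=S P1=S P2=I  mem[L1]=37
22. P2: load  L1  bus=[BusRd]  L1: P0=S P1=S P2=S  mem[L1]=37
23. P2: load  L1  bus=[-]  L1: P0=S P1=S P2=S  mem[L1]=37

memory[L1] = 37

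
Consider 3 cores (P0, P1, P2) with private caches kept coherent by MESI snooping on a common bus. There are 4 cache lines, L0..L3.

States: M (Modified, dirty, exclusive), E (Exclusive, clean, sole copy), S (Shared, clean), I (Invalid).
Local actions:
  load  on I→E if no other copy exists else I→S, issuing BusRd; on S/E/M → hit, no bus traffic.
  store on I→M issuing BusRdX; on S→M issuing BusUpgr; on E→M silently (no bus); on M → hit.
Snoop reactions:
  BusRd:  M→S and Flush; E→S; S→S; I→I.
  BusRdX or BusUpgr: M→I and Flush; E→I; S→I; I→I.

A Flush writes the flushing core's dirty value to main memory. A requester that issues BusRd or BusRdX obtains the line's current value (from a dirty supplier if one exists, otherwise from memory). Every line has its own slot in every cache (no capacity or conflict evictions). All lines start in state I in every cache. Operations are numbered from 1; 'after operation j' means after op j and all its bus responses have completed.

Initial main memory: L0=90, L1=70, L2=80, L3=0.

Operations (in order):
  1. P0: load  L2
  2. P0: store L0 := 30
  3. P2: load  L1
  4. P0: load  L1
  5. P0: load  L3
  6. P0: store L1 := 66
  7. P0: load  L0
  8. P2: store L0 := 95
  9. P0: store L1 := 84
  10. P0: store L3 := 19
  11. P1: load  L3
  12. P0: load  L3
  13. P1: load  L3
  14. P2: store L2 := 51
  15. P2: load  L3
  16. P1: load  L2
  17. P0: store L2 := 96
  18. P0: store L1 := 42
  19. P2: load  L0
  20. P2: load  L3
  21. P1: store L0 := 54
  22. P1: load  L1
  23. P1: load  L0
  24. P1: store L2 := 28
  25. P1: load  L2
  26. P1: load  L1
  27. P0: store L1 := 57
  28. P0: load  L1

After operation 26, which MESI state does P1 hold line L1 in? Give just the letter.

state = S

  op1 P0: load  L2 → E/I/I on L2; bus BusRd; mem=80
  op2 P0: store L0 := 30 → M/I/I on L0; bus BusRdX; mem=90
  op3 P2: load  L1 → I/I/E on L1; bus BusRd; mem=70
  op4 P0: load  L1 → S/I/S on L1; bus BusRd; mem=70
  op5 P0: load  L3 → E/I/I on L3; bus BusRd; mem=0
  op6 P0: store L1 := 66 → M/I/I on L1; bus BusUpgr; mem=70
  op7 P0: load  L0 → M/I/I on L0; bus (none); mem=90
  op8 P2: store L0 := 95 → I/I/M on L0; bus BusRdX Flush; mem=30
  op9 P0: store L1 := 84 → M/I/I on L1; bus (none); mem=70
  op10 P0: store L3 := 19 → M/I/I on L3; bus (none); mem=0
  op11 P1: load  L3 → S/S/I on L3; bus BusRd Flush; mem=19
  op12 P0: load  L3 → S/S/I on L3; bus (none); mem=19
  op13 P1: load  L3 → S/S/I on L3; bus (none); mem=19
  op14 P2: store L2 := 51 → I/I/M on L2; bus BusRdX; mem=80
  op15 P2: load  L3 → S/S/S on L3; bus BusRd; mem=19
  op16 P1: load  L2 → I/S/S on L2; bus BusRd Flush; mem=51
  op17 P0: store L2 := 96 → M/I/I on L2; bus BusRdX; mem=51
  op18 P0: store L1 := 42 → M/I/I on L1; bus (none); mem=70
  op19 P2: load  L0 → I/I/M on L0; bus (none); mem=30
  op20 P2: load  L3 → S/S/S on L3; bus (none); mem=19
  op21 P1: store L0 := 54 → I/M/I on L0; bus BusRdX Flush; mem=95
  op22 P1: load  L1 → S/S/I on L1; bus BusRd Flush; mem=42
  op23 P1: load  L0 → I/M/I on L0; bus (none); mem=95
  op24 P1: store L2 := 28 → I/M/I on L2; bus BusRdX Flush; mem=96
  op25 P1: load  L2 → I/M/I on L2; bus (none); mem=96
  op26 P1: load  L1 → S/S/I on L1; bus (none); mem=42
  op27 P0: store L1 := 57 → M/I/I on L1; bus BusUpgr; mem=42
  op28 P0: load  L1 → M/I/I on L1; bus (none); mem=42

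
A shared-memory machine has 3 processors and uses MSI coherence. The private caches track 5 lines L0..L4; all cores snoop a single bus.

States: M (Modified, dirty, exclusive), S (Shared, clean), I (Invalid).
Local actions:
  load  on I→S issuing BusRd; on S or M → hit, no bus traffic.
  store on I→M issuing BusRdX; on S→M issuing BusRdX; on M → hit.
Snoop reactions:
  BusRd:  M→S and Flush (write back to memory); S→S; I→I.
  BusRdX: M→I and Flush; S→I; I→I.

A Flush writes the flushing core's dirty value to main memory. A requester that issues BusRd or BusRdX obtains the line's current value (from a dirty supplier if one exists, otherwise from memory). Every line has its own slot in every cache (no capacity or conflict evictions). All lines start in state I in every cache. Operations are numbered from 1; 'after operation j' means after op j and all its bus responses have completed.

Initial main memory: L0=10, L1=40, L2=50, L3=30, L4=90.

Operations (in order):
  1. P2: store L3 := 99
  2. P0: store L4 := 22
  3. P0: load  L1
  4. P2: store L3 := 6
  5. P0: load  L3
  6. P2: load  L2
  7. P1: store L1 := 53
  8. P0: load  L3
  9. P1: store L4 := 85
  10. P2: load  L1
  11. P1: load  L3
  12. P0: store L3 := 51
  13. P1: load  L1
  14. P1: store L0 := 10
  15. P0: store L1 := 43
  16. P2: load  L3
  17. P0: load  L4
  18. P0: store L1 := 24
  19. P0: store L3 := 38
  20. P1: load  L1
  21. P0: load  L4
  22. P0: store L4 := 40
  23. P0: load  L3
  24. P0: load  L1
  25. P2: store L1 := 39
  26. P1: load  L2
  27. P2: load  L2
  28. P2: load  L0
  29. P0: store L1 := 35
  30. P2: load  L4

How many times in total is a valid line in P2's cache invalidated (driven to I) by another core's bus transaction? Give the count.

[1] P2: store L3 := 99 | P0:I, P1:I, P2:M(99) | bus: BusRdX
[2] P0: store L4 := 22 | P0:M(22), P1:I, P2:I | bus: BusRdX
[3] P0: load  L1 | P0:S(40), P1:I, P2:I | bus: BusRd
[4] P2: store L3 := 6 | P0:I, P1:I, P2:M(6) | bus: none
[5] P0: load  L3 | P0:S(6), P1:I, P2:S(6) | bus: BusRd,Flush
[6] P2: load  L2 | P0:I, P1:I, P2:S(50) | bus: BusRd
[7] P1: store L1 := 53 | P0:I, P1:M(53), P2:I | bus: BusRdX
[8] P0: load  L3 | P0:S(6), P1:I, P2:S(6) | bus: none
[9] P1: store L4 := 85 | P0:I, P1:M(85), P2:I | bus: BusRdX,Flush
[10] P2: load  L1 | P0:I, P1:S(53), P2:S(53) | bus: BusRd,Flush
[11] P1: load  L3 | P0:S(6), P1:S(6), P2:S(6) | bus: BusRd
[12] P0: store L3 := 51 | P0:M(51), P1:I, P2:I | bus: BusRdX
[13] P1: load  L1 | P0:I, P1:S(53), P2:S(53) | bus: none
[14] P1: store L0 := 10 | P0:I, P1:M(10), P2:I | bus: BusRdX
[15] P0: store L1 := 43 | P0:M(43), P1:I, P2:I | bus: BusRdX
[16] P2: load  L3 | P0:S(51), P1:I, P2:S(51) | bus: BusRd,Flush
[17] P0: load  L4 | P0:S(85), P1:S(85), P2:I | bus: BusRd,Flush
[18] P0: store L1 := 24 | P0:M(24), P1:I, P2:I | bus: none
[19] P0: store L3 := 38 | P0:M(38), P1:I, P2:I | bus: BusRdX
[20] P1: load  L1 | P0:S(24), P1:S(24), P2:I | bus: BusRd,Flush
[21] P0: load  L4 | P0:S(85), P1:S(85), P2:I | bus: none
[22] P0: store L4 := 40 | P0:M(40), P1:I, P2:I | bus: BusRdX
[23] P0: load  L3 | P0:M(38), P1:I, P2:I | bus: none
[24] P0: load  L1 | P0:S(24), P1:S(24), P2:I | bus: none
[25] P2: store L1 := 39 | P0:I, P1:I, P2:M(39) | bus: BusRdX
[26] P1: load  L2 | P0:I, P1:S(50), P2:S(50) | bus: BusRd
[27] P2: load  L2 | P0:I, P1:S(50), P2:S(50) | bus: none
[28] P2: load  L0 | P0:I, P1:S(10), P2:S(10) | bus: BusRd,Flush
[29] P0: store L1 := 35 | P0:M(35), P1:I, P2:I | bus: BusRdX,Flush
[30] P2: load  L4 | P0:S(40), P1:I, P2:S(40) | bus: BusRd,Flush

invalidations = 4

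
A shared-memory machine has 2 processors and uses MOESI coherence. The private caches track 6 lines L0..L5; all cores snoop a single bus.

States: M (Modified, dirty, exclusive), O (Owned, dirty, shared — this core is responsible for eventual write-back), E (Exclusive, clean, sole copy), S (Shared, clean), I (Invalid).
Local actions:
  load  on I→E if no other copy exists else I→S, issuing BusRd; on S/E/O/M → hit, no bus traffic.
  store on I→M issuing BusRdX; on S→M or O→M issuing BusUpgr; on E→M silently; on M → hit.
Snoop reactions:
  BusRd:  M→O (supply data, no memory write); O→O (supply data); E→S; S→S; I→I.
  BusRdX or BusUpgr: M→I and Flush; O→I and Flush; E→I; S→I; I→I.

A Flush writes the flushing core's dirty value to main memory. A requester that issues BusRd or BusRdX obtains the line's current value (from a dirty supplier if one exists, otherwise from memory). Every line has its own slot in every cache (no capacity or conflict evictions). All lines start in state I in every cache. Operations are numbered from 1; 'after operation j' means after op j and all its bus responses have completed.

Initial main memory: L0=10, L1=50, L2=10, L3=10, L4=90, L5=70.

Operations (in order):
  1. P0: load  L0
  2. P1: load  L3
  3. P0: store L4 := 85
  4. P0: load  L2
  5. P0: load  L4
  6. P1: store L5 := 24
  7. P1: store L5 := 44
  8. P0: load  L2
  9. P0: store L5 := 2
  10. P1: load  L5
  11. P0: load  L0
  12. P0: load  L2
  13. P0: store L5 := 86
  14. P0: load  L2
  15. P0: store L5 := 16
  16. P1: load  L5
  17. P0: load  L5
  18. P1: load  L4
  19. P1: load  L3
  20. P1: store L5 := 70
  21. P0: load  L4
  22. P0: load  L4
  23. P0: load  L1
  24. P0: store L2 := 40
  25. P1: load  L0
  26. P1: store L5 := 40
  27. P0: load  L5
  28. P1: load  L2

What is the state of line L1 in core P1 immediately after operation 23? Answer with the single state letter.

1. P0: load  L0  bus=[BusRd]  L0: P0=E P1=I  mem[L0]=10
2. P1: load  L3  bus=[BusRd]  L3: P0=I P1=E  mem[L3]=10
3. P0: store L4 := 85  bus=[BusRdX]  L4: P0=M P1=I  mem[L4]=90
4. P0: load  L2  bus=[BusRd]  L2: P0=E P1=I  mem[L2]=10
5. P0: load  L4  bus=[-]  L4: P0=M P1=I  mem[L4]=90
6. P1: store L5 := 24  bus=[BusRdX]  L5: P0=I P1=M  mem[L5]=70
7. P1: store L5 := 44  bus=[-]  L5: P0=I P1=M  mem[L5]=70
8. P0: load  L2  bus=[-]  L2: P0=E P1=I  mem[L2]=10
9. P0: store L5 := 2  bus=[BusRdX,Flush]  L5: P0=M P1=I  mem[L5]=44
10. P1: load  L5  bus=[BusRd]  L5: P0=O P1=S  mem[L5]=44
11. P0: load  L0  bus=[-]  L0: P0=E P1=I  mem[L0]=10
12. P0: load  L2  bus=[-]  L2: P0=E P1=I  mem[L2]=10
13. P0: store L5 := 86  bus=[BusUpgr]  L5: P0=M P1=I  mem[L5]=44
14. P0: load  L2  bus=[-]  L2: P0=E P1=I  mem[L2]=10
15. P0: store L5 := 16  bus=[-]  L5: P0=M P1=I  mem[L5]=44
16. P1: load  L5  bus=[BusRd]  L5: P0=O P1=S  mem[L5]=44
17. P0: load  L5  bus=[-]  L5: P0=O P1=S  mem[L5]=44
18. P1: load  L4  bus=[BusRd]  L4: P0=O P1=S  mem[L4]=90
19. P1: load  L3  bus=[-]  L3: P0=I P1=E  mem[L3]=10
20. P1: store L5 := 70  bus=[BusUpgr,Flush]  L5: P0=I P1=M  mem[L5]=16
21. P0: load  L4  bus=[-]  L4: P0=O P1=S  mem[L4]=90
22. P0: load  L4  bus=[-]  L4: P0=O P1=S  mem[L4]=90
23. P0: load  L1  bus=[BusRd]  L1: P0=E P1=I  mem[L1]=50
24. P0: store L2 := 40  bus=[-]  L2: P0=M P1=I  mem[L2]=10
25. P1: load  L0  bus=[BusRd]  L0: P0=S P1=S  mem[L0]=10
26. P1: store L5 := 40  bus=[-]  L5: P0=I P1=M  mem[L5]=16
27. P0: load  L5  bus=[BusRd]  L5: P0=S P1=O  mem[L5]=16
28. P1: load  L2  bus=[BusRd]  L2: P0=O P1=S  mem[L2]=10

state = I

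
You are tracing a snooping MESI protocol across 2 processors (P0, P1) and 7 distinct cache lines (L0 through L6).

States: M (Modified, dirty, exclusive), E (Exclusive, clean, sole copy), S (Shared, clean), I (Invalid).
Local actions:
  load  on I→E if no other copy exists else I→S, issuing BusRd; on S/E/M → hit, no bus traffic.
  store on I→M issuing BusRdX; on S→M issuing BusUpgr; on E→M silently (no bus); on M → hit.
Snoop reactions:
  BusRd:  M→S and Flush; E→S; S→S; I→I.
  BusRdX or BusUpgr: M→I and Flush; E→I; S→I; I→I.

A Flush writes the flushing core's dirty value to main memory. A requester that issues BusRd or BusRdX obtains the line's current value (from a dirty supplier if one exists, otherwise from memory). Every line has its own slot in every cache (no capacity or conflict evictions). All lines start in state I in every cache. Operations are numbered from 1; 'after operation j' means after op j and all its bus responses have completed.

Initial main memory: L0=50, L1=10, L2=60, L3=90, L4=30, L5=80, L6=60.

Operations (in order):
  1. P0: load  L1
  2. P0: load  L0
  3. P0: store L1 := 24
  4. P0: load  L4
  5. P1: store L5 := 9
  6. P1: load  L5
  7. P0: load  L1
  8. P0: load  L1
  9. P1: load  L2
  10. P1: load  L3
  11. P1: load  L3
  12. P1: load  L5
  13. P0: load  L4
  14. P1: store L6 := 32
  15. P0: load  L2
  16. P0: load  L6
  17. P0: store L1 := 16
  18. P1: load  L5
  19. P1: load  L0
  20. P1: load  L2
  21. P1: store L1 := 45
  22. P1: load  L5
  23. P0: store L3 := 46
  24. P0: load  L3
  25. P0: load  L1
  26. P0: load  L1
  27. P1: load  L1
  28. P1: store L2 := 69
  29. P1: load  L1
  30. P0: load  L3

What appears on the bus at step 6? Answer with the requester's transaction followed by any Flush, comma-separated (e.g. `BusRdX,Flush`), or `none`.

bus = none

  op1 P0: load  L1 → E/I on L1; bus BusRd; mem=10
  op2 P0: load  L0 → E/I on L0; bus BusRd; mem=50
  op3 P0: store L1 := 24 → M/I on L1; bus (none); mem=10
  op4 P0: load  L4 → E/I on L4; bus BusRd; mem=30
  op5 P1: store L5 := 9 → I/M on L5; bus BusRdX; mem=80
  op6 P1: load  L5 → I/M on L5; bus (none); mem=80
  op7 P0: load  L1 → M/I on L1; bus (none); mem=10
  op8 P0: load  L1 → M/I on L1; bus (none); mem=10
  op9 P1: load  L2 → I/E on L2; bus BusRd; mem=60
  op10 P1: load  L3 → I/E on L3; bus BusRd; mem=90
  op11 P1: load  L3 → I/E on L3; bus (none); mem=90
  op12 P1: load  L5 → I/M on L5; bus (none); mem=80
  op13 P0: load  L4 → E/I on L4; bus (none); mem=30
  op14 P1: store L6 := 32 → I/M on L6; bus BusRdX; mem=60
  op15 P0: load  L2 → S/S on L2; bus BusRd; mem=60
  op16 P0: load  L6 → S/S on L6; bus BusRd Flush; mem=32
  op17 P0: store L1 := 16 → M/I on L1; bus (none); mem=10
  op18 P1: load  L5 → I/M on L5; bus (none); mem=80
  op19 P1: load  L0 → S/S on L0; bus BusRd; mem=50
  op20 P1: load  L2 → S/S on L2; bus (none); mem=60
  op21 P1: store L1 := 45 → I/M on L1; bus BusRdX Flush; mem=16
  op22 P1: load  L5 → I/M on L5; bus (none); mem=80
  op23 P0: store L3 := 46 → M/I on L3; bus BusRdX; mem=90
  op24 P0: load  L3 → M/I on L3; bus (none); mem=90
  op25 P0: load  L1 → S/S on L1; bus BusRd Flush; mem=45
  op26 P0: load  L1 → S/S on L1; bus (none); mem=45
  op27 P1: load  L1 → S/S on L1; bus (none); mem=45
  op28 P1: store L2 := 69 → I/M on L2; bus BusUpgr; mem=60
  op29 P1: load  L1 → S/S on L1; bus (none); mem=45
  op30 P0: load  L3 → M/I on L3; bus (none); mem=90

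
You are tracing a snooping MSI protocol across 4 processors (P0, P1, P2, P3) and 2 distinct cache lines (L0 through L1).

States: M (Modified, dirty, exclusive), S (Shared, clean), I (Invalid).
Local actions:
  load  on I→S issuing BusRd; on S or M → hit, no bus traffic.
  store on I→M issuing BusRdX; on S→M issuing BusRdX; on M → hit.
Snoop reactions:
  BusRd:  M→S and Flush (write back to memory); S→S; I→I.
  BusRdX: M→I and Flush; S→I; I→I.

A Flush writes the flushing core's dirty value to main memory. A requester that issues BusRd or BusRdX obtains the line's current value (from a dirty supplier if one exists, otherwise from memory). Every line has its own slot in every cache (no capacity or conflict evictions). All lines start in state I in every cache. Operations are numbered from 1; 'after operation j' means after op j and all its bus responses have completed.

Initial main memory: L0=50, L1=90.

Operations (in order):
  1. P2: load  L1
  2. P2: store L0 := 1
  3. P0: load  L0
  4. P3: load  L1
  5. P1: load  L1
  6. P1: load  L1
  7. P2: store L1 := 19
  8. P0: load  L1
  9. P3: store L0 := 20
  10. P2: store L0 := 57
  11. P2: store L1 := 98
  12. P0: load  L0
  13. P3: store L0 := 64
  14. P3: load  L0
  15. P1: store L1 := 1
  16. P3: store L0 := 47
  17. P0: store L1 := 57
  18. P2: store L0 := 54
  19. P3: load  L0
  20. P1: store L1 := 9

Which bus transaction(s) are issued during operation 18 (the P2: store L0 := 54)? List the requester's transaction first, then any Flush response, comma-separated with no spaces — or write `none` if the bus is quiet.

bus = BusRdX,Flush

1. P2: load  L1  bus=[BusRd]  L1: P0=I P1=I P2=S P3=I  mem[L1]=90
2. P2: store L0 := 1  bus=[BusRdX]  L0: P0=I P1=I P2=M P3=I  mem[L0]=50
3. P0: load  L0  bus=[BusRd,Flush]  L0: P0=S P1=I P2=S P3=I  mem[L0]=1
4. P3: load  L1  bus=[BusRd]  L1: P0=I P1=I P2=S P3=S  mem[L1]=90
5. P1: load  L1  bus=[BusRd]  L1: P0=I P1=S P2=S P3=S  mem[L1]=90
6. P1: load  L1  bus=[-]  L1: P0=I P1=S P2=S P3=S  mem[L1]=90
7. P2: store L1 := 19  bus=[BusRdX]  L1: P0=I P1=I P2=M P3=I  mem[L1]=90
8. P0: load  L1  bus=[BusRd,Flush]  L1: P0=S P1=I P2=S P3=I  mem[L1]=19
9. P3: store L0 := 20  bus=[BusRdX]  L0: P0=I P1=I P2=I P3=M  mem[L0]=1
10. P2: store L0 := 57  bus=[BusRdX,Flush]  L0: P0=I P1=I P2=M P3=I  mem[L0]=20
11. P2: store L1 := 98  bus=[BusRdX]  L1: P0=I P1=I P2=M P3=I  mem[L1]=19
12. P0: load  L0  bus=[BusRd,Flush]  L0: P0=S P1=I P2=S P3=I  mem[L0]=57
13. P3: store L0 := 64  bus=[BusRdX]  L0: P0=I P1=I P2=I P3=M  mem[L0]=57
14. P3: load  L0  bus=[-]  L0: P0=I P1=I P2=I P3=M  mem[L0]=57
15. P1: store L1 := 1  bus=[BusRdX,Flush]  L1: P0=I P1=M P2=I P3=I  mem[L1]=98
16. P3: store L0 := 47  bus=[-]  L0: P0=I P1=I P2=I P3=M  mem[L0]=57
17. P0: store L1 := 57  bus=[BusRdX,Flush]  L1: P0=M P1=I P2=I P3=I  mem[L1]=1
18. P2: store L0 := 54  bus=[BusRdX,Flush]  L0: P0=I P1=I P2=M P3=I  mem[L0]=47
19. P3: load  L0  bus=[BusRd,Flush]  L0: P0=I P1=I P2=S P3=S  mem[L0]=54
20. P1: store L1 := 9  bus=[BusRdX,Flush]  L1: P0=I P1=M P2=I P3=I  mem[L1]=57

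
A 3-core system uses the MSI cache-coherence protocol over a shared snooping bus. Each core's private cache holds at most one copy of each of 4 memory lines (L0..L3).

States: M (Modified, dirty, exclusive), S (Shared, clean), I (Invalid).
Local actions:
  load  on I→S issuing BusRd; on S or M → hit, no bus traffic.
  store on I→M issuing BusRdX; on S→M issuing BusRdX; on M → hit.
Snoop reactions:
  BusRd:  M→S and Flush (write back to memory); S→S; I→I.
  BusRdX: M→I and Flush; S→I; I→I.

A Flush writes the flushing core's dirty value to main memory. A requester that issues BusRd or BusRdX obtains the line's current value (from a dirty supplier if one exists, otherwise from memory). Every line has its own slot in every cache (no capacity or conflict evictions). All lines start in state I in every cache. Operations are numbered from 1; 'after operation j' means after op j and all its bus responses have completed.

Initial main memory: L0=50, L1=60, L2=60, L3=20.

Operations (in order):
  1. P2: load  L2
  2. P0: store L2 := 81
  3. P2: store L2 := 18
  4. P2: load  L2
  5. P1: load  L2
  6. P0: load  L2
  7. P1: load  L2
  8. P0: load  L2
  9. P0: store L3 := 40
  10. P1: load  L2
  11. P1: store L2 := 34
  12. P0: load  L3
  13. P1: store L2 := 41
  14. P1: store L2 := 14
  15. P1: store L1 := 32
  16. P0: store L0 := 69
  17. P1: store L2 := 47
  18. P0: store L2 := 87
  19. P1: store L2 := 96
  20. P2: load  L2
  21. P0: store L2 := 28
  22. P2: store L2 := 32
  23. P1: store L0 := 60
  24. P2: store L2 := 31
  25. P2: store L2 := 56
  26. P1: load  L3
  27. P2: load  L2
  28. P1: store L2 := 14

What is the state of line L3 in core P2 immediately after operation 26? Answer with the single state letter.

1. P2: load  L2  bus=[BusRd]  L2: P0=I P1=I P2=S  mem[L2]=60
2. P0: store L2 := 81  bus=[BusRdX]  L2: P0=M P1=I P2=I  mem[L2]=60
3. P2: store L2 := 18  bus=[BusRdX,Flush]  L2: P0=I P1=I P2=M  mem[L2]=81
4. P2: load  L2  bus=[-]  L2: P0=I P1=I P2=M  mem[L2]=81
5. P1: load  L2  bus=[BusRd,Flush]  L2: P0=I P1=S P2=S  mem[L2]=18
6. P0: load  L2  bus=[BusRd]  L2: P0=S P1=S P2=S  mem[L2]=18
7. P1: load  L2  bus=[-]  L2: P0=S P1=S P2=S  mem[L2]=18
8. P0: load  L2  bus=[-]  L2: P0=S P1=S P2=S  mem[L2]=18
9. P0: store L3 := 40  bus=[BusRdX]  L3: P0=M P1=I P2=I  mem[L3]=20
10. P1: load  L2  bus=[-]  L2: P0=S P1=S P2=S  mem[L2]=18
11. P1: store L2 := 34  bus=[BusRdX]  L2: P0=I P1=M P2=I  mem[L2]=18
12. P0: load  L3  bus=[-]  L3: P0=M P1=I P2=I  mem[L3]=20
13. P1: store L2 := 41  bus=[-]  L2: P0=I P1=M P2=I  mem[L2]=18
14. P1: store L2 := 14  bus=[-]  L2: P0=I P1=M P2=I  mem[L2]=18
15. P1: store L1 := 32  bus=[BusRdX]  L1: P0=I P1=M P2=I  mem[L1]=60
16. P0: store L0 := 69  bus=[BusRdX]  L0: P0=M P1=I P2=I  mem[L0]=50
17. P1: store L2 := 47  bus=[-]  L2: P0=I P1=M P2=I  mem[L2]=18
18. P0: store L2 := 87  bus=[BusRdX,Flush]  L2: P0=M P1=I P2=I  mem[L2]=47
19. P1: store L2 := 96  bus=[BusRdX,Flush]  L2: P0=I P1=M P2=I  mem[L2]=87
20. P2: load  L2  bus=[BusRd,Flush]  L2: P0=I P1=S P2=S  mem[L2]=96
21. P0: store L2 := 28  bus=[BusRdX]  L2: P0=M P1=I P2=I  mem[L2]=96
22. P2: store L2 := 32  bus=[BusRdX,Flush]  L2: P0=I P1=I P2=M  mem[L2]=28
23. P1: store L0 := 60  bus=[BusRdX,Flush]  L0: P0=I P1=M P2=I  mem[L0]=69
24. P2: store L2 := 31  bus=[-]  L2: P0=I P1=I P2=M  mem[L2]=28
25. P2: store L2 := 56  bus=[-]  L2: P0=I P1=I P2=M  mem[L2]=28
26. P1: load  L3  bus=[BusRd,Flush]  L3: P0=S P1=S P2=I  mem[L3]=40
27. P2: load  L2  bus=[-]  L2: P0=I P1=I P2=M  mem[L2]=28
28. P1: store L2 := 14  bus=[BusRdX,Flush]  L2: P0=I P1=M P2=I  mem[L2]=56

state = I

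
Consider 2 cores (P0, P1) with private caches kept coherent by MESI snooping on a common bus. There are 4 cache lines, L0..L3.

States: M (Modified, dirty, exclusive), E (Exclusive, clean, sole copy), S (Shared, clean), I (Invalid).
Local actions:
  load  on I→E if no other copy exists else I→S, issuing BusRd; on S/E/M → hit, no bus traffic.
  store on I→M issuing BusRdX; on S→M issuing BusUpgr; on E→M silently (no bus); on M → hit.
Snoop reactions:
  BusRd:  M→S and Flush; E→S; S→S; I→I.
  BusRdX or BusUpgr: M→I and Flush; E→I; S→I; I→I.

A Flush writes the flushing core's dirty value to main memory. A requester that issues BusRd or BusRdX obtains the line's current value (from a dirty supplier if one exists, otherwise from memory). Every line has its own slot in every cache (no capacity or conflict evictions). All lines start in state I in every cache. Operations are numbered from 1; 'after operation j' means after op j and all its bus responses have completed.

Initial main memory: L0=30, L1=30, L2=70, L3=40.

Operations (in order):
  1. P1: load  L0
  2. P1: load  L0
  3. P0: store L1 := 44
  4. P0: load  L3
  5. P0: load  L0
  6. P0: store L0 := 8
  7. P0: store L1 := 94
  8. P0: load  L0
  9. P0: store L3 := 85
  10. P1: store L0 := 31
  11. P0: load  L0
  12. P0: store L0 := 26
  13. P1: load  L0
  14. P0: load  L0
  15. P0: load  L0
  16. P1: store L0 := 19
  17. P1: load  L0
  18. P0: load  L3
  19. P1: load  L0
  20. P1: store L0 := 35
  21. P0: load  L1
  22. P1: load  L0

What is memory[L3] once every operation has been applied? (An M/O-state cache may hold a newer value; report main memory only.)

[1] P1: load  L0 | P0:I, P1:E(30) | bus: BusRd
[2] P1: load  L0 | P0:I, P1:E(30) | bus: none
[3] P0: store L1 := 44 | P0:M(44), P1:I | bus: BusRdX
[4] P0: load  L3 | P0:E(40), P1:I | bus: BusRd
[5] P0: load  L0 | P0:S(30), P1:S(30) | bus: BusRd
[6] P0: store L0 := 8 | P0:M(8), P1:I | bus: BusUpgr
[7] P0: store L1 := 94 | P0:M(94), P1:I | bus: none
[8] P0: load  L0 | P0:M(8), P1:I | bus: none
[9] P0: store L3 := 85 | P0:M(85), P1:I | bus: none
[10] P1: store L0 := 31 | P0:I, P1:M(31) | bus: BusRdX,Flush
[11] P0: load  L0 | P0:S(31), P1:S(31) | bus: BusRd,Flush
[12] P0: store L0 := 26 | P0:M(26), P1:I | bus: BusUpgr
[13] P1: load  L0 | P0:S(26), P1:S(26) | bus: BusRd,Flush
[14] P0: load  L0 | P0:S(26), P1:S(26) | bus: none
[15] P0: load  L0 | P0:S(26), P1:S(26) | bus: none
[16] P1: store L0 := 19 | P0:I, P1:M(19) | bus: BusUpgr
[17] P1: load  L0 | P0:I, P1:M(19) | bus: none
[18] P0: load  L3 | P0:M(85), P1:I | bus: none
[19] P1: load  L0 | P0:I, P1:M(19) | bus: none
[20] P1: store L0 := 35 | P0:I, P1:M(35) | bus: none
[21] P0: load  L1 | P0:M(94), P1:I | bus: none
[22] P1: load  L0 | P0:I, P1:M(35) | bus: none

memory[L3] = 40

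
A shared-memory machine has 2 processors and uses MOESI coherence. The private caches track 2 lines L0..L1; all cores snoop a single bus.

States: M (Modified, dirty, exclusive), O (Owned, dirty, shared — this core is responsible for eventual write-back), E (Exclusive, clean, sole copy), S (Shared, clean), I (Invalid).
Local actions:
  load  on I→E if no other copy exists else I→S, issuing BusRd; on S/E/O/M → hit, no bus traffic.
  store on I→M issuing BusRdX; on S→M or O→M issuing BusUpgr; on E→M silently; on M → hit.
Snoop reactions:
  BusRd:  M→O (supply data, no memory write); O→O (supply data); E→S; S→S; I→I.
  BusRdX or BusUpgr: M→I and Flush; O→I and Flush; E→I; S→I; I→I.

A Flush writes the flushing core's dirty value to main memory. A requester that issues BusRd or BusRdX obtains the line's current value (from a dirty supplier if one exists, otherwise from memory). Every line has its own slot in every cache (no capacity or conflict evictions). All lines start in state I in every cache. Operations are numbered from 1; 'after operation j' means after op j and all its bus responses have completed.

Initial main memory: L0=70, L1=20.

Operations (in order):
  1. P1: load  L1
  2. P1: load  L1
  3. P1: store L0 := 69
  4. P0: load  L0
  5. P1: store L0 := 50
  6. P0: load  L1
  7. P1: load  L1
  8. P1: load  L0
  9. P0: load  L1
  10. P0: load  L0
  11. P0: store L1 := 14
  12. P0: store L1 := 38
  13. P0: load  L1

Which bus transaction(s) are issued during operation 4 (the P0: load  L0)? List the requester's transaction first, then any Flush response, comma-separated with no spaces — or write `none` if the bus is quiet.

bus = BusRd

1. P1: load  L1  bus=[BusRd]  L1: P0=I P1=E  mem[L1]=20
2. P1: load  L1  bus=[-]  L1: P0=I P1=E  mem[L1]=20
3. P1: store L0 := 69  bus=[BusRdX]  L0: P0=I P1=M  mem[L0]=70
4. P0: load  L0  bus=[BusRd]  L0: P0=S P1=O  mem[L0]=70
5. P1: store L0 := 50  bus=[BusUpgr]  L0: P0=I P1=M  mem[L0]=70
6. P0: load  L1  bus=[BusRd]  L1: P0=S P1=S  mem[L1]=20
7. P1: load  L1  bus=[-]  L1: P0=S P1=S  mem[L1]=20
8. P1: load  L0  bus=[-]  L0: P0=I P1=M  mem[L0]=70
9. P0: load  L1  bus=[-]  L1: P0=S P1=S  mem[L1]=20
10. P0: load  L0  bus=[BusRd]  L0: P0=S P1=O  mem[L0]=70
11. P0: store L1 := 14  bus=[BusUpgr]  L1: P0=M P1=I  mem[L1]=20
12. P0: store L1 := 38  bus=[-]  L1: P0=M P1=I  mem[L1]=20
13. P0: load  L1  bus=[-]  L1: P0=M P1=I  mem[L1]=20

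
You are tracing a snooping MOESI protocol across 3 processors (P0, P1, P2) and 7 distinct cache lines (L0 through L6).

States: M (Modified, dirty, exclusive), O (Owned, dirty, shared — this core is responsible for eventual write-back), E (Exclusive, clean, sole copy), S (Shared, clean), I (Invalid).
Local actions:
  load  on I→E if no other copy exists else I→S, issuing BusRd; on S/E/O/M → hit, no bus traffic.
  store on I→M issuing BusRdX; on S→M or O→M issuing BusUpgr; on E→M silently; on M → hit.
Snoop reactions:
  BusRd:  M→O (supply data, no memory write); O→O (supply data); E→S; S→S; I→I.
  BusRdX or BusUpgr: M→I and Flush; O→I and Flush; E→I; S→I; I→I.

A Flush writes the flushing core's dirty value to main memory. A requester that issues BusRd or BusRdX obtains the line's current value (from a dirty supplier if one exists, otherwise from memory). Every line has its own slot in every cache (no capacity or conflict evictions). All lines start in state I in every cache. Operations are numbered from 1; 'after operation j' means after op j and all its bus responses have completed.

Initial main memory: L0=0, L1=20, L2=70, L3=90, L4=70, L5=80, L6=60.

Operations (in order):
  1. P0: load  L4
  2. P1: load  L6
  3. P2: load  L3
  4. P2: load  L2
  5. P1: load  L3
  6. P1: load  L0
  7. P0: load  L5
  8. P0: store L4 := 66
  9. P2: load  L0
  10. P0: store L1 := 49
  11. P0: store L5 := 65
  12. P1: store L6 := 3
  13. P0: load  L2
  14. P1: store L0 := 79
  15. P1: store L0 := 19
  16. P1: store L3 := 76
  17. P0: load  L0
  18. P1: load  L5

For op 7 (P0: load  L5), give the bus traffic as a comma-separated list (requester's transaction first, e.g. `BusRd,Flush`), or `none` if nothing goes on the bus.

step 1: P0: load  L4  ⟶  EII  (L4)  txn=BusRd  M[L4]=70
step 2: P1: load  L6  ⟶  IEI  (L6)  txn=BusRd  M[L6]=60
step 3: P2: load  L3  ⟶  IIE  (L3)  txn=BusRd  M[L3]=90
step 4: P2: load  L2  ⟶  IIE  (L2)  txn=BusRd  M[L2]=70
step 5: P1: load  L3  ⟶  ISS  (L3)  txn=BusRd  M[L3]=90
step 6: P1: load  L0  ⟶  IEI  (L0)  txn=BusRd  M[L0]=0
step 7: P0: load  L5  ⟶  EII  (L5)  txn=BusRd  M[L5]=80
step 8: P0: store L4 := 66  ⟶  MII  (L4)  txn=∅  M[L4]=70
step 9: P2: load  L0  ⟶  ISS  (L0)  txn=BusRd  M[L0]=0
step 10: P0: store L1 := 49  ⟶  MII  (L1)  txn=BusRdX  M[L1]=20
step 11: P0: store L5 := 65  ⟶  MII  (L5)  txn=∅  M[L5]=80
step 12: P1: store L6 := 3  ⟶  IMI  (L6)  txn=∅  M[L6]=60
step 13: P0: load  L2  ⟶  SIS  (L2)  txn=BusRd  M[L2]=70
step 14: P1: store L0 := 79  ⟶  IMI  (L0)  txn=BusUpgr  M[L0]=0
step 15: P1: store L0 := 19  ⟶  IMI  (L0)  txn=∅  M[L0]=0
step 16: P1: store L3 := 76  ⟶  IMI  (L3)  txn=BusUpgr  M[L3]=90
step 17: P0: load  L0  ⟶  SOI  (L0)  txn=BusRd  M[L0]=0
step 18: P1: load  L5  ⟶  OSI  (L5)  txn=BusRd  M[L5]=80

bus = BusRd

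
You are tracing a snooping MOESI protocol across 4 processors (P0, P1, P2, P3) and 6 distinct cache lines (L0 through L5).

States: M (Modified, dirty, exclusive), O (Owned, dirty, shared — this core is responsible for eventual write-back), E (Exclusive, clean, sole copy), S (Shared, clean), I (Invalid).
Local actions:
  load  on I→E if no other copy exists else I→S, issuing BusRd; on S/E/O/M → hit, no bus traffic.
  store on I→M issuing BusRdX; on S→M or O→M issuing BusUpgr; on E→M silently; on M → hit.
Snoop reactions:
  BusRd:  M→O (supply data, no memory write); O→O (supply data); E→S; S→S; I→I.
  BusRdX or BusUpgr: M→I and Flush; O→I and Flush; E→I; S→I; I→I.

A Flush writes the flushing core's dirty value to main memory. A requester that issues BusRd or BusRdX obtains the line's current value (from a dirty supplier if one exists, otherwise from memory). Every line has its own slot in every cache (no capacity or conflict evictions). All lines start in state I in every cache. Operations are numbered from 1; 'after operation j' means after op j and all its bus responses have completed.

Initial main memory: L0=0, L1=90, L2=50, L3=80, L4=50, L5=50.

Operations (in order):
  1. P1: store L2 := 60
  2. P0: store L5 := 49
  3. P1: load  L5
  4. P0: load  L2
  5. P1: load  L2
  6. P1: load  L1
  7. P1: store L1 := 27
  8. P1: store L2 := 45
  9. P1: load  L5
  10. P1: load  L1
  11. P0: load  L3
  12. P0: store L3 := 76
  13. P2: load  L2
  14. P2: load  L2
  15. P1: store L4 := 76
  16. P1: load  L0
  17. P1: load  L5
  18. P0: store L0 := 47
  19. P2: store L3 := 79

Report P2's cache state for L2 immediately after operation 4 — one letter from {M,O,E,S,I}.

state = I

1. P1: store L2 := 60  bus=[BusRdX]  L2: P0=I P1=M P2=I P3=I  mem[L2]=50
2. P0: store L5 := 49  bus=[BusRdX]  L5: P0=M P1=I P2=I P3=I  mem[L5]=50
3. P1: load  L5  bus=[BusRd]  L5: P0=O P1=S P2=I P3=I  mem[L5]=50
4. P0: load  L2  bus=[BusRd]  L2: P0=S P1=O P2=I P3=I  mem[L2]=50
5. P1: load  L2  bus=[-]  L2: P0=S P1=O P2=I P3=I  mem[L2]=50
6. P1: load  L1  bus=[BusRd]  L1: P0=I P1=E P2=I P3=I  mem[L1]=90
7. P1: store L1 := 27  bus=[-]  L1: P0=I P1=M P2=I P3=I  mem[L1]=90
8. P1: store L2 := 45  bus=[BusUpgr]  L2: P0=I P1=M P2=I P3=I  mem[L2]=50
9. P1: load  L5  bus=[-]  L5: P0=O P1=S P2=I P3=I  mem[L5]=50
10. P1: load  L1  bus=[-]  L1: P0=I P1=M P2=I P3=I  mem[L1]=90
11. P0: load  L3  bus=[BusRd]  L3: P0=E P1=I P2=I P3=I  mem[L3]=80
12. P0: store L3 := 76  bus=[-]  L3: P0=M P1=I P2=I P3=I  mem[L3]=80
13. P2: load  L2  bus=[BusRd]  L2: P0=I P1=O P2=S P3=I  mem[L2]=50
14. P2: load  L2  bus=[-]  L2: P0=I P1=O P2=S P3=I  mem[L2]=50
15. P1: store L4 := 76  bus=[BusRdX]  L4: P0=I P1=M P2=I P3=I  mem[L4]=50
16. P1: load  L0  bus=[BusRd]  L0: P0=I P1=E P2=I P3=I  mem[L0]=0
17. P1: load  L5  bus=[-]  L5: P0=O P1=S P2=I P3=I  mem[L5]=50
18. P0: store L0 := 47  bus=[BusRdX]  L0: P0=M P1=I P2=I P3=I  mem[L0]=0
19. P2: store L3 := 79  bus=[BusRdX,Flush]  L3: P0=I P1=I P2=M P3=I  mem[L3]=76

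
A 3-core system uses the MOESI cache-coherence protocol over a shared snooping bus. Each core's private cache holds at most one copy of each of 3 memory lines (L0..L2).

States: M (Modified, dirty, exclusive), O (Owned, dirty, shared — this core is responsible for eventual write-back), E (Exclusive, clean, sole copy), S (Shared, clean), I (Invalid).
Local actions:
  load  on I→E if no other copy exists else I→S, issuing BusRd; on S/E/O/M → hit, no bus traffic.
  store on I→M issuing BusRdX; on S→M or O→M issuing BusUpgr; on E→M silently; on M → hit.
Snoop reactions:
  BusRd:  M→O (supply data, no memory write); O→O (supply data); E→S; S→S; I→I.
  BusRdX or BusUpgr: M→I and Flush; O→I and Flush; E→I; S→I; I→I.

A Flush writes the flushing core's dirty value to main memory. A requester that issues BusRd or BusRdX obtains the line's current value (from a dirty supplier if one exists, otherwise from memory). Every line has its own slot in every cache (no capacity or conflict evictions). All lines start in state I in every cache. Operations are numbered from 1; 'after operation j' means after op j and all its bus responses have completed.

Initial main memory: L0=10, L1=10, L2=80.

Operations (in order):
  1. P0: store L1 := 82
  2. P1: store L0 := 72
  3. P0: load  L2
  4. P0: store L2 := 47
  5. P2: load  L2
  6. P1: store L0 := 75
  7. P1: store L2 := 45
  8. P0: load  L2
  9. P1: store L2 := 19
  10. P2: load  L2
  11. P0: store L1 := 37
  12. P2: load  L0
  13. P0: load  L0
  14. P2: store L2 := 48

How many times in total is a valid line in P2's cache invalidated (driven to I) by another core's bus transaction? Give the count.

  op1 P0: store L1 := 82 → M/I/I on L1; bus BusRdX; mem=10
  op2 P1: store L0 := 72 → I/M/I on L0; bus BusRdX; mem=10
  op3 P0: load  L2 → E/I/I on L2; bus BusRd; mem=80
  op4 P0: store L2 := 47 → M/I/I on L2; bus (none); mem=80
  op5 P2: load  L2 → O/I/S on L2; bus BusRd; mem=80
  op6 P1: store L0 := 75 → I/M/I on L0; bus (none); mem=10
  op7 P1: store L2 := 45 → I/M/I on L2; bus BusRdX Flush; mem=47
  op8 P0: load  L2 → S/O/I on L2; bus BusRd; mem=47
  op9 P1: store L2 := 19 → I/M/I on L2; bus BusUpgr; mem=47
  op10 P2: load  L2 → I/O/S on L2; bus BusRd; mem=47
  op11 P0: store L1 := 37 → M/I/I on L1; bus (none); mem=10
  op12 P2: load  L0 → I/O/S on L0; bus BusRd; mem=10
  op13 P0: load  L0 → S/O/S on L0; bus BusRd; mem=10
  op14 P2: store L2 := 48 → I/I/M on L2; bus BusUpgr Flush; mem=19

invalidations = 1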